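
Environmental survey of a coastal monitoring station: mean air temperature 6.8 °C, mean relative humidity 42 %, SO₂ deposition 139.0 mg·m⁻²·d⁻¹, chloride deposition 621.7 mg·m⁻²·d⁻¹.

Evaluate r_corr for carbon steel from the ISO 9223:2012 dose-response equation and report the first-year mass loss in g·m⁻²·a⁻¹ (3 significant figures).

carbon steel: T≤10 °C ⇒ hinge +0.150·(6.8−10) = -0.4800
  SO₂ term: 1.77·139.0^0.52·exp(0.02·42-0.4800) = 33.01
  Cl⁻ term: 0.102·621.7^0.62·exp(0.033·42+0.04·6.8) = 28.89
  r_corr = 33.01 + 28.89 = 61.9 μm/a
Convert to mass loss: 61.9 μm/a × 7.85 g/cm³ = 485.9 g·m⁻²·a⁻¹

r_corr = 486 g·m⁻²·a⁻¹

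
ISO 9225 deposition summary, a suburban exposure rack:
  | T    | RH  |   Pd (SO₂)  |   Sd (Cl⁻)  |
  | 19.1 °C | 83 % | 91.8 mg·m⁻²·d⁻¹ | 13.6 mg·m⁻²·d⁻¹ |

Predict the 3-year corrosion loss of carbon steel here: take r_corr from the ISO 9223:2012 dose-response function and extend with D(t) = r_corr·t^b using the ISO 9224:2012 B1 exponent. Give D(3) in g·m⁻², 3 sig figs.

D(3) = 1.07e+03 g·m⁻²

carbon steel: T>10 °C ⇒ hinge -0.054·(19.1−10) = -0.4914
  sulphur-dioxide contribution → 59.73 μm/a
  chloride contribution → 17.09 μm/a
  ⇒ r_corr(carbon steel) = 76.82 μm/a
Long-term exponent b (ISO 9224 Table 2, B1) = 0.523
  D(3) = 76.82 × 3^0.523 = 76.82 × 1.776 = 136.5 μm
  Mass loss = 136.5 μm × 7.85 g/cm³ = 1071 g·m⁻²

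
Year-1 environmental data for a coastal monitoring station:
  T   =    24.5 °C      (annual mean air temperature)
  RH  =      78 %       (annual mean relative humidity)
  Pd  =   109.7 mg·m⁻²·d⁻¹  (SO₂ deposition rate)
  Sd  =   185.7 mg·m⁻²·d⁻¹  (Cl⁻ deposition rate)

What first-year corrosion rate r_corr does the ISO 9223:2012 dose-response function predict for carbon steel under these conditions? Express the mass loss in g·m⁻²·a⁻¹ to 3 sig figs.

carbon steel: f(T) = -0.054·(T−10) [T>10 °C] = -0.7830
  Pd branch = 1.77·Pd^0.52·e^(0.02·RH+f) = 44.29 μm/a
  Cl⁻ term: 0.102·185.7^0.62·exp(0.033·78+0.04·24.5) = 90.94
  sum: 44.29 + 90.94 → r_corr = 135.2 μm/a
Convert to mass loss: 135.2 μm/a × 7.85 g/cm³ = 1062 g·m⁻²·a⁻¹

r_corr = 1.06e+03 g·m⁻²·a⁻¹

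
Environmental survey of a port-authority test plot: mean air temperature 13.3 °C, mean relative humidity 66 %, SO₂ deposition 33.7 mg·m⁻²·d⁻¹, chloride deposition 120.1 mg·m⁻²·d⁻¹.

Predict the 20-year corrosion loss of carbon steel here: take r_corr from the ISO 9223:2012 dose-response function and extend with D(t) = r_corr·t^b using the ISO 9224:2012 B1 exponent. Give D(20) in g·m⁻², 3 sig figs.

D(20) = 2.42e+03 g·m⁻²

carbon steel: f(T) = -0.054·(T−10) [T>10 °C] = -0.1782
  Pd branch = 1.77·Pd^0.52·e^(0.02·RH+f) = 34.53 μm/a
  Cl⁻ term: 0.102·120.1^0.62·exp(0.033·66+0.04·13.3) = 29.84
  sum: 34.53 + 29.84 → r_corr = 64.38 μm/a
Power-law: D(20) = r_corr · 20^0.523
  D(20) = 64.38 × 20^0.523 = 64.38 × 4.791 = 308.4 μm
  Mass loss = 308.4 μm × 7.85 g/cm³ = 2421 g·m⁻²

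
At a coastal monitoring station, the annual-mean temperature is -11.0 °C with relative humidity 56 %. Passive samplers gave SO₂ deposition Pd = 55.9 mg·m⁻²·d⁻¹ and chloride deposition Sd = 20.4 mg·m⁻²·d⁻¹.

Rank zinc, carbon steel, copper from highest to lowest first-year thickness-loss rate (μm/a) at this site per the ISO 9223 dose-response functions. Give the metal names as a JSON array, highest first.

["carbon steel", "zinc", "copper"]

zinc: T≤10 °C ⇒ hinge +0.038·(-11.0−10) = -0.7980
  Pd branch = 0.0129·Pd^0.44·e^(0.046·RH+f) = 0.4484 μm/a
  Sd branch = 0.0175·Sd^0.57·e^(0.008·RH+0.085·T) = 0.05998 μm/a
  sum: 0.4484 + 0.05998 → r_corr = 0.5083 μm/a
carbon steel: T≤10 °C ⇒ hinge +0.150·(-11.0−10) = -3.1500
  SO₂ term: 1.77·55.9^0.52·exp(0.02·56-3.1500) = 1.884
  Cl⁻ term: 0.102·20.4^0.62·exp(0.033·56+0.04·-11.0) = 2.704
  r_corr = 1.884 + 2.704 = 4.588 μm/a
copper: f(T) = +0.126·(T−10) [T≤10 °C] = -2.6460
  Pd branch = 0.0053·Pd^0.26·e^(0.059·RH+f) = 0.02913 μm/a
  Sd branch = 0.01025·Sd^0.27·e^(0.036·RH+0.049·T) = 0.1013 μm/a
  sum: 0.02913 + 0.1013 → r_corr = 0.1305 μm/a
Ordering by μm/a: carbon steel (4.59) > zinc (0.508) > copper (0.13)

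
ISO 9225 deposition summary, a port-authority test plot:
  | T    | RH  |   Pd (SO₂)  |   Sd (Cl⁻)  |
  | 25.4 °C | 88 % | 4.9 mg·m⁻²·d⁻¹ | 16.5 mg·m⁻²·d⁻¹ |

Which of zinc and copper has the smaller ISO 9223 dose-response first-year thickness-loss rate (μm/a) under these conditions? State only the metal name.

zinc

zinc: temperature factor f = -0.071·(15.4) = -1.0934
  sulphur-dioxide contribution → 0.4982 μm/a
  chloride contribution → 1.515 μm/a
  total first-year rate 2.013 μm/a
copper: T>10 °C ⇒ hinge -0.080·(25.4−10) = -1.2320
  sulphur-dioxide contribution → 0.4203 μm/a
  chloride contribution → 1.802 μm/a
  total first-year rate 2.223 μm/a
Ordering by μm/a: copper (2.22) > zinc (2.01)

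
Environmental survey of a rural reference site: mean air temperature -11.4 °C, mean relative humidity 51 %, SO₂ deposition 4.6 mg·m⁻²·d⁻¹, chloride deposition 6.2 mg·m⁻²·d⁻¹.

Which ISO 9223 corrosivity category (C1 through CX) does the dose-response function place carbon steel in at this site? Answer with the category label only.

carbon steel: f(T) = +0.150·(T−10) [T≤10 °C] = -3.2100
  SO₂ term: 1.77·4.6^0.52·exp(0.02·51-3.2100) = 0.438
  Cl⁻ term: 0.102·6.2^0.62·exp(0.033·51+0.04·-11.4) = 1.078
  r_corr = 0.438 + 1.078 = 1.516 μm/a
ISO 9223 Table 2 (carbon steel): 1.3 < 1.52 ≤ 25 μm/a ⇒ C2

C2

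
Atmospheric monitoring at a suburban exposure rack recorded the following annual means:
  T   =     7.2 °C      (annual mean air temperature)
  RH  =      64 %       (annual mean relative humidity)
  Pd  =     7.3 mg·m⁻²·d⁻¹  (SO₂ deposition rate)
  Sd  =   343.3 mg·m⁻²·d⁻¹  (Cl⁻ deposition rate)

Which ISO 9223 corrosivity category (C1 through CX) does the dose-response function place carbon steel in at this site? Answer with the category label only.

carbon steel: temperature factor f = +0.150·(-2.8) = -0.4200
  SO₂ term: 1.77·7.3^0.52·exp(0.02·64-0.4200) = 11.76
  Cl⁻ term: 0.102·343.3^0.62·exp(0.033·64+0.04·7.2) = 41.98
  r_corr = 11.76 + 41.98 = 53.74 μm/a
53.7 μm/a falls in (50, 80] for carbon steel → category C4

C4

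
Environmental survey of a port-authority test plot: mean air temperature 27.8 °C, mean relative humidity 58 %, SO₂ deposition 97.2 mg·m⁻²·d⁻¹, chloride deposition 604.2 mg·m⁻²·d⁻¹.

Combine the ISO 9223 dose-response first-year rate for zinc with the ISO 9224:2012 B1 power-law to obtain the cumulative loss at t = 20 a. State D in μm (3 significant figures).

zinc: T>10 °C ⇒ hinge -0.071·(27.8−10) = -1.2638
  SO₂ term: 0.0129·97.2^0.44·exp(0.046·58-1.2638) = 0.3935
  Cl⁻ term: 0.0175·604.2^0.57·exp(0.008·58+0.085·27.8) = 11.38
  r_corr = 0.3935 + 11.38 = 11.77 μm/a
Power-law: D(20) = r_corr · 20^0.813
  D(20) = 11.77 × 20^0.813 = 11.77 × 11.42 = 134.5 μm

D(20) = 134 μm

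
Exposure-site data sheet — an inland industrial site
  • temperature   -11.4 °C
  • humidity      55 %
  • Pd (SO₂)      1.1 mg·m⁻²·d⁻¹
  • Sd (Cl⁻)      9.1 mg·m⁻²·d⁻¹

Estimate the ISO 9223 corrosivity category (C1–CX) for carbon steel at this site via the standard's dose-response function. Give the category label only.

C2

carbon steel: T≤10 °C ⇒ hinge +0.150·(-11.4−10) = -3.2100
  Pd branch = 1.77·Pd^0.52·e^(0.02·RH+f) = 0.2255 μm/a
  Cl⁻ term: 0.102·9.1^0.62·exp(0.033·55+0.04·-11.4) = 1.561
  sum: 0.2255 + 1.561 → r_corr = 1.787 μm/a
Category bounds: 1.3…25 μm/a bracket r_corr ⇒ C2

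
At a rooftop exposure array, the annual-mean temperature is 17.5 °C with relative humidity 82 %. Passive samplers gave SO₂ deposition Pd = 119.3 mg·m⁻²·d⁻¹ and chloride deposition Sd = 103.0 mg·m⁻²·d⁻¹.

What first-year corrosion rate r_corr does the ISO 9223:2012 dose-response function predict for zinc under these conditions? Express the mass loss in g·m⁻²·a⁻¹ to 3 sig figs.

r_corr = 34.2 g·m⁻²·a⁻¹

zinc: temperature factor f = -0.071·(7.5) = -0.5325
  Pd branch = 0.0129·Pd^0.44·e^(0.046·RH+f) = 2.699 μm/a
  Sd branch = 0.0175·Sd^0.57·e^(0.008·RH+0.085·T) = 2.095 μm/a
  r_corr = 2.699 + 2.095 = 4.794 μm/a
Convert to mass loss: 4.794 μm/a × 7.14 g/cm³ = 34.23 g·m⁻²·a⁻¹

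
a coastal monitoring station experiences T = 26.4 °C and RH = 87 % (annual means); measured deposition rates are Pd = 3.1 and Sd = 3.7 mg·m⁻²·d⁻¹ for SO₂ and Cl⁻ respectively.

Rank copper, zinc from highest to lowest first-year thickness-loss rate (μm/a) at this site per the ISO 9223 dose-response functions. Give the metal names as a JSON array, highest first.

["copper", "zinc"]

copper: T>10 °C ⇒ hinge -0.080·(26.4−10) = -1.3120
  sulphur-dioxide contribution → 0.3247 μm/a
  chloride contribution → 1.219 μm/a
  total first-year rate 1.544 μm/a
zinc: T>10 °C ⇒ hinge -0.071·(26.4−10) = -1.1644
  sulphur-dioxide contribution → 0.3624 μm/a
  chloride contribution → 0.6978 μm/a
  total first-year rate 1.06 μm/a
Ordering by μm/a: copper (1.54) > zinc (1.06)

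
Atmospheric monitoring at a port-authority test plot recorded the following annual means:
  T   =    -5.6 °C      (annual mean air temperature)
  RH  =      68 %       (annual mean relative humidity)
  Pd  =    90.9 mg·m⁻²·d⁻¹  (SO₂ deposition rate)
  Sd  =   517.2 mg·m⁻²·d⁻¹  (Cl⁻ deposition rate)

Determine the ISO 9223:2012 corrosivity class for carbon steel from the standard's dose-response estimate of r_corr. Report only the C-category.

C3

carbon steel: T≤10 °C ⇒ hinge +0.150·(-5.6−10) = -2.3400
  SO₂ term: 1.77·90.9^0.52·exp(0.02·68-2.3400) = 6.931
  Cl⁻ term: 0.102·517.2^0.62·exp(0.033·68+0.04·-5.6) = 37.01
  sum: 6.931 + 37.01 → r_corr = 43.94 μm/a
ISO 9223 Table 2 (carbon steel): 25 < 43.9 ≤ 50 μm/a ⇒ C3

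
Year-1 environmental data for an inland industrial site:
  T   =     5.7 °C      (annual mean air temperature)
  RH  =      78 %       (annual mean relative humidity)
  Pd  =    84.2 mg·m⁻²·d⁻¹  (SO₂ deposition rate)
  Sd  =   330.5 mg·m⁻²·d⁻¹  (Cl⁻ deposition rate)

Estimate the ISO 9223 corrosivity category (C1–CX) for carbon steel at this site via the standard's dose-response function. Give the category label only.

carbon steel: f(T) = +0.150·(T−10) [T≤10 °C] = -0.6450
  sulphur-dioxide contribution → 44.31 μm/a
  chloride contribution → 61.29 μm/a
  total first-year rate 105.6 μm/a
106 μm/a falls in (80, 200] for carbon steel → category C5

C5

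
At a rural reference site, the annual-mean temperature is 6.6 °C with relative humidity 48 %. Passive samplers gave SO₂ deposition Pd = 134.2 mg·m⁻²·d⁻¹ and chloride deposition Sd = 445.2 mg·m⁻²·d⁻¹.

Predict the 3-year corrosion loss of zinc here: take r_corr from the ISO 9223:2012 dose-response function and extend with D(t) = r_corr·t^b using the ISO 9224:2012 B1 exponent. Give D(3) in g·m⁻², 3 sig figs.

D(3) = 40.9 g·m⁻²

zinc: T≤10 °C ⇒ hinge +0.038·(6.6−10) = -0.1292
  Pd branch = 0.0129·Pd^0.44·e^(0.046·RH+f) = 0.8905 μm/a
  Cl⁻ term: 0.0175·445.2^0.57·exp(0.008·48+0.085·6.6) = 1.456
  sum: 0.8905 + 1.456 → r_corr = 2.346 μm/a
Power-law: D(3) = r_corr · 3^0.813
  D(3) = 2.346 × 3^0.813 = 2.346 × 2.443 = 5.732 μm
  Mass loss = 5.732 μm × 7.14 g/cm³ = 40.92 g·m⁻²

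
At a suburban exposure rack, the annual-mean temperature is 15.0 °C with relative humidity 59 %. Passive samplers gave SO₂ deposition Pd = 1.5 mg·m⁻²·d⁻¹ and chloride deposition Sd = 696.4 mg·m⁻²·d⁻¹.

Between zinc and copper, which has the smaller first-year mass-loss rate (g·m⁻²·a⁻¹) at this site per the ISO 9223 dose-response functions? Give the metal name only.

copper

zinc: f(T) = -0.071·(T−10) [T>10 °C] = -0.3550
  sulphur-dioxide contribution → 0.1631 μm/a
  chloride contribution → 4.19 μm/a
  ⇒ r_corr(zinc) = 4.353 μm/a
  mass loss = 4.353 μm/a × 7.14 g/cm³ = 31.08 g·m⁻²·a⁻¹
copper: temperature factor f = -0.080·(5.0) = -0.4000
  sulphur-dioxide contribution → 0.1283 μm/a
  chloride contribution → 1.047 μm/a
  total first-year rate 1.175 μm/a
  mass loss = 1.175 μm/a × 8.96 g/cm³ = 10.53 g·m⁻²·a⁻¹
Ordering by g·m⁻²·a⁻¹: zinc (31.1) > copper (10.5)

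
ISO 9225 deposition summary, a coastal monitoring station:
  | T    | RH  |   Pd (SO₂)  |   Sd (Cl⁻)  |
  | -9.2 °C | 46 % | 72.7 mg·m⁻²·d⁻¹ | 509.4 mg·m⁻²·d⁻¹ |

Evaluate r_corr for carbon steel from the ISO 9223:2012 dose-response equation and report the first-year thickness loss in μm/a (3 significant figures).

carbon steel: T≤10 °C ⇒ hinge +0.150·(-9.2−10) = -2.8800
  sulphur-dioxide contribution → 2.316 μm/a
  chloride contribution → 15.36 μm/a
  total first-year rate 17.68 μm/a

r_corr = 17.7 μm/a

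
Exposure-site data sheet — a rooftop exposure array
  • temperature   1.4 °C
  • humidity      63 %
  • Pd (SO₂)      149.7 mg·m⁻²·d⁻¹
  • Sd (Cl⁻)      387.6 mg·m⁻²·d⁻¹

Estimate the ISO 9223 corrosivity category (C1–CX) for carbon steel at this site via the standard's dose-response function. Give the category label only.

carbon steel: f(T) = +0.150·(T−10) [T≤10 °C] = -1.2900
  Pd branch = 1.77·Pd^0.52·e^(0.02·RH+f) = 23.23 μm/a
  Sd branch = 0.102·Sd^0.62·e^(0.033·RH+0.04·T) = 34.72 μm/a
  sum: 23.23 + 34.72 → r_corr = 57.95 μm/a
Category bounds: 50…80 μm/a bracket r_corr ⇒ C4

C4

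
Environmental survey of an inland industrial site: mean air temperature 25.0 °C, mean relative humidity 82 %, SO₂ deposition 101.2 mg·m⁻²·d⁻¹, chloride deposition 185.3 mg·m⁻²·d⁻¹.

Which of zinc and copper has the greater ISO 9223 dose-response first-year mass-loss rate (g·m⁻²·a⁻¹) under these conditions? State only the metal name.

zinc: T>10 °C ⇒ hinge -0.071·(25.0−10) = -1.0650
  sulphur-dioxide contribution → 1.474 μm/a
  chloride contribution → 5.54 μm/a
  ⇒ r_corr(zinc) = 7.014 μm/a
  mass loss = 7.014 μm/a × 7.14 g/cm³ = 50.08 g·m⁻²·a⁻¹
copper: temperature factor f = -0.080·(15.0) = -1.2000
  sulphur-dioxide contribution → 0.6692 μm/a
  chloride contribution → 2.736 μm/a
  total first-year rate 3.405 μm/a
  mass loss = 3.405 μm/a × 8.96 g/cm³ = 30.51 g·m⁻²·a⁻¹
Ordering by g·m⁻²·a⁻¹: zinc (50.1) > copper (30.5)

zinc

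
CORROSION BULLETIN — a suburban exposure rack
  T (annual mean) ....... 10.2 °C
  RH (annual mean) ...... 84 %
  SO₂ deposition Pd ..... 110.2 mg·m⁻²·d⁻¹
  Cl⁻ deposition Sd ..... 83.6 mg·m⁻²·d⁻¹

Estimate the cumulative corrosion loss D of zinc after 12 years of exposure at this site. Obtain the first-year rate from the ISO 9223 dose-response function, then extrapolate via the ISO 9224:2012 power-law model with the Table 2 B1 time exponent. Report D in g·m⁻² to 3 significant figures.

D(12) = 313 g·m⁻²

zinc: T>10 °C ⇒ hinge -0.071·(10.2−10) = -0.0142
  Pd branch = 0.0129·Pd^0.44·e^(0.046·RH+f) = 4.798 μm/a
  Cl⁻ term: 0.0175·83.6^0.57·exp(0.008·84+0.085·10.2) = 1.016
  sum: 4.798 + 1.016 → r_corr = 5.815 μm/a
Power-law: D(12) = r_corr · 12^0.813
  D(12) = 5.815 × 12^0.813 = 5.815 × 7.54 = 43.84 μm
  Mass loss = 43.84 μm × 7.14 g/cm³ = 313 g·m⁻²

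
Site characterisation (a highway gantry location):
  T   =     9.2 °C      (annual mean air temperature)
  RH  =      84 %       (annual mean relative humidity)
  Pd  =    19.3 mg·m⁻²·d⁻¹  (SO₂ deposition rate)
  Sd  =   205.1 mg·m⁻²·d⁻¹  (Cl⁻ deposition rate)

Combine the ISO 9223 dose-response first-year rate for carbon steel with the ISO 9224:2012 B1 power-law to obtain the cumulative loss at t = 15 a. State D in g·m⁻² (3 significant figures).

carbon steel: T≤10 °C ⇒ hinge +0.150·(9.2−10) = -0.1200
  SO₂ term: 1.77·19.3^0.52·exp(0.02·84-0.1200) = 39.26
  Sd branch = 0.102·Sd^0.62·e^(0.033·RH+0.04·T) = 63.93 μm/a
  r_corr = 39.26 + 63.93 = 103.2 μm/a
Power-law: D(15) = r_corr · 15^0.523
  D(15) = 103.2 × 15^0.523 = 103.2 × 4.122 = 425.3 μm
  Mass loss = 425.3 μm × 7.85 g/cm³ = 3339 g·m⁻²

D(15) = 3.34e+03 g·m⁻²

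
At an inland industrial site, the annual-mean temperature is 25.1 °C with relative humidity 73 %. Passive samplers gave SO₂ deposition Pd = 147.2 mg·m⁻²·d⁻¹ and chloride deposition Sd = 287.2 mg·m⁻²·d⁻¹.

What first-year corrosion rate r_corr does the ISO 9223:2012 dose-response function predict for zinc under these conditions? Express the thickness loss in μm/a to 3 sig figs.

r_corr = 7.82 μm/a

zinc: T>10 °C ⇒ hinge -0.071·(25.1−10) = -1.0721
  SO₂ term: 0.0129·147.2^0.44·exp(0.046·73-1.0721) = 1.141
  Sd branch = 0.0175·Sd^0.57·e^(0.008·RH+0.085·T) = 6.674 μm/a
  sum: 1.141 + 6.674 → r_corr = 7.815 μm/a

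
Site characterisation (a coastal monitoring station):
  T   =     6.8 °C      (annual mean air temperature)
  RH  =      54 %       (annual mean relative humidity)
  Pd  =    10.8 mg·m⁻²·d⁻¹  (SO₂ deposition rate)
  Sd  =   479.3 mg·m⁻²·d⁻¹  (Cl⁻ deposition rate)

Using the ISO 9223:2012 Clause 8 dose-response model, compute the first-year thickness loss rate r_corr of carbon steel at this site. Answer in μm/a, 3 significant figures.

r_corr = 47.6 μm/a

carbon steel: f(T) = +0.150·(T−10) [T≤10 °C] = -0.4800
  SO₂ term: 1.77·10.8^0.52·exp(0.02·54-0.4800) = 11.12
  Sd branch = 0.102·Sd^0.62·e^(0.033·RH+0.04·T) = 36.53 μm/a
  sum: 11.12 + 36.53 → r_corr = 47.64 μm/a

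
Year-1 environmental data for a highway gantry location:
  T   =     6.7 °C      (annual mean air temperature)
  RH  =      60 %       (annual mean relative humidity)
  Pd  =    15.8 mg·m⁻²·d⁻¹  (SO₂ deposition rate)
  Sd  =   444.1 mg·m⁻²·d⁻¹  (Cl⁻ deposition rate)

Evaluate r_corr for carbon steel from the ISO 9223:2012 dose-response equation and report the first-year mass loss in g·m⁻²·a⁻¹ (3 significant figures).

carbon steel: f(T) = +0.150·(T−10) [T≤10 °C] = -0.4950
  sulphur-dioxide contribution → 15.05 μm/a
  chloride contribution → 42.3 μm/a
  ⇒ r_corr(carbon steel) = 57.35 μm/a
Convert to mass loss: 57.35 μm/a × 7.85 g/cm³ = 450.2 g·m⁻²·a⁻¹

r_corr = 450 g·m⁻²·a⁻¹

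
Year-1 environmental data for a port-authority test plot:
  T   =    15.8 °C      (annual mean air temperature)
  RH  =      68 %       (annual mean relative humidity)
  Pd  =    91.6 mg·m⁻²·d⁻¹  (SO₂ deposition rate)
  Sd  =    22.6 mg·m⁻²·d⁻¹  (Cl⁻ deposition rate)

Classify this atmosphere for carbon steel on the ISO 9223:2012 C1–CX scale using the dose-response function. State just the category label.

carbon steel: temperature factor f = -0.054·(5.8) = -0.3132
  sulphur-dioxide contribution → 52.82 μm/a
  chloride contribution → 12.51 μm/a
  ⇒ r_corr(carbon steel) = 65.33 μm/a
65.3 μm/a falls in (50, 80] for carbon steel → category C4

C4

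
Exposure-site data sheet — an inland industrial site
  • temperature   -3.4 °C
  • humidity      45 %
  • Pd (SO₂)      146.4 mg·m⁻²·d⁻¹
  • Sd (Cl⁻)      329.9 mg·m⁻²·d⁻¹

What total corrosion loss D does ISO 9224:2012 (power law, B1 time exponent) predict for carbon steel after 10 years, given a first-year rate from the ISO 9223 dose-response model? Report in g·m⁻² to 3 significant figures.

D(10) = 579 g·m⁻²

carbon steel: temperature factor f = +0.150·(-13.4) = -2.0100
  Pd branch = 1.77·Pd^0.52·e^(0.02·RH+f) = 7.798 μm/a
  Sd branch = 0.102·Sd^0.62·e^(0.033·RH+0.04·T) = 14.32 μm/a
  sum: 7.798 + 14.32 → r_corr = 22.12 μm/a
ISO 9224: D(t) = r_corr · t^b with b = 0.523 (carbon steel, B1)
  D(10) = 22.12 × 10^0.523 = 22.12 × 3.334 = 73.74 μm
  Mass loss = 73.74 μm × 7.85 g/cm³ = 578.8 g·m⁻²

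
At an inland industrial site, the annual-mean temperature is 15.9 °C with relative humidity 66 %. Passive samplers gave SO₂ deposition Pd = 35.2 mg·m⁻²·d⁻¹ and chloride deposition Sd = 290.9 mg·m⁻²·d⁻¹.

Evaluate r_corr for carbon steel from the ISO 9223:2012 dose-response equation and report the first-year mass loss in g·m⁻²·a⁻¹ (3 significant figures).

carbon steel: T>10 °C ⇒ hinge -0.054·(15.9−10) = -0.3186
  SO₂ term: 1.77·35.2^0.52·exp(0.02·66-0.3186) = 30.7
  Cl⁻ term: 0.102·290.9^0.62·exp(0.033·66+0.04·15.9) = 57.31
  sum: 30.7 + 57.31 → r_corr = 88.01 μm/a
Convert to mass loss: 88.01 μm/a × 7.85 g/cm³ = 690.8 g·m⁻²·a⁻¹

r_corr = 691 g·m⁻²·a⁻¹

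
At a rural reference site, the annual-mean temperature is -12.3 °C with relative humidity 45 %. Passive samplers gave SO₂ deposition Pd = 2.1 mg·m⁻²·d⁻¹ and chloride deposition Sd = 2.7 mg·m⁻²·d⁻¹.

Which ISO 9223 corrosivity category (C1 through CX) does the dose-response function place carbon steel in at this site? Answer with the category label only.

C1

carbon steel: temperature factor f = +0.150·(-22.3) = -3.3450
  SO₂ term: 1.77·2.1^0.52·exp(0.02·45-3.3450) = 0.2258
  Sd branch = 0.102·Sd^0.62·e^(0.033·RH+0.04·T) = 0.5097 μm/a
  r_corr = 0.2258 + 0.5097 = 0.7355 μm/a
ISO 9223 Table 2 (carbon steel): 0 < 0.735 ≤ 1.3 μm/a ⇒ C1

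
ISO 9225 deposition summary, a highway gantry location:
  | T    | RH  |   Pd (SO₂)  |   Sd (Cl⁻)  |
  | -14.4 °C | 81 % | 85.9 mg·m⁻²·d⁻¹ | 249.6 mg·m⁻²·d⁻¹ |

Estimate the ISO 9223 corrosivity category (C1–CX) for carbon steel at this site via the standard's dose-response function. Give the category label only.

carbon steel: T≤10 °C ⇒ hinge +0.150·(-14.4−10) = -3.6600
  sulphur-dioxide contribution → 2.332 μm/a
  chloride contribution → 25.45 μm/a
  total first-year rate 27.78 μm/a
27.8 μm/a falls in (25, 50] for carbon steel → category C3

C3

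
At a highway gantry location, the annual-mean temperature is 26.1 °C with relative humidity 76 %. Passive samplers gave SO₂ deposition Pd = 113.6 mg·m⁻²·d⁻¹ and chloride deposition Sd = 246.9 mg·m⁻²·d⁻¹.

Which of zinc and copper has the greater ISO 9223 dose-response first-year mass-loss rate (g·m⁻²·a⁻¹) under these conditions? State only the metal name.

zinc: f(T) = -0.071·(T−10) [T>10 °C] = -1.1431
  sulphur-dioxide contribution → 1.088 μm/a
  chloride contribution → 6.828 μm/a
  total first-year rate 7.917 μm/a
  mass loss = 7.917 μm/a × 7.14 g/cm³ = 56.53 g·m⁻²·a⁻¹
copper: f(T) = -0.080·(T−10) [T>10 °C] = -1.2880
  sulphur-dioxide contribution → 0.4433 μm/a
  chloride contribution → 2.514 μm/a
  total first-year rate 2.957 μm/a
  mass loss = 2.957 μm/a × 8.96 g/cm³ = 26.5 g·m⁻²·a⁻¹
Ordering by g·m⁻²·a⁻¹: zinc (56.5) > copper (26.5)

zinc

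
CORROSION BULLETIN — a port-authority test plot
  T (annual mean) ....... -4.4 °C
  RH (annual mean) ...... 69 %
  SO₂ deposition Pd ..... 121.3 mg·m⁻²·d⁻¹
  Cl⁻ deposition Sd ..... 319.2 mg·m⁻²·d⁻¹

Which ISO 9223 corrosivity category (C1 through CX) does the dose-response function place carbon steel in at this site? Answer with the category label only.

C3

carbon steel: f(T) = +0.150·(T−10) [T≤10 °C] = -2.1600
  Pd branch = 1.77·Pd^0.52·e^(0.02·RH+f) = 9.836 μm/a
  Cl⁻ term: 0.102·319.2^0.62·exp(0.033·69+0.04·-4.4) = 29.76
  r_corr = 9.836 + 29.76 = 39.59 μm/a
Category bounds: 25…50 μm/a bracket r_corr ⇒ C3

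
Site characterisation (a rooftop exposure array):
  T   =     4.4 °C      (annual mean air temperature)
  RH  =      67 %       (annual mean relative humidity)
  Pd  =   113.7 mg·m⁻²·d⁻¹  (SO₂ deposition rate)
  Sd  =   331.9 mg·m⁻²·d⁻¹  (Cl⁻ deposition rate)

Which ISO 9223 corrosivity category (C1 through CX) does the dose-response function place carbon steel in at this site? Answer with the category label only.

carbon steel: temperature factor f = +0.150·(-5.6) = -0.8400
  SO₂ term: 1.77·113.7^0.52·exp(0.02·67-0.8400) = 34.21
  Sd branch = 0.102·Sd^0.62·e^(0.033·RH+0.04·T) = 40.58 μm/a
  r_corr = 34.21 + 40.58 = 74.78 μm/a
ISO 9223 Table 2 (carbon steel): 50 < 74.8 ≤ 80 μm/a ⇒ C4

C4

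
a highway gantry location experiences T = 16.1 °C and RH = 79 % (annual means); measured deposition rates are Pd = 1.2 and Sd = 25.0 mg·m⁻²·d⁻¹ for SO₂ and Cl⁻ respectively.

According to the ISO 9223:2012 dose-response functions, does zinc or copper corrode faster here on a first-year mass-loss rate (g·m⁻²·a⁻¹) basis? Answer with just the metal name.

zinc: temperature factor f = -0.071·(6.1) = -0.4331
  SO₂ term: 0.0129·1.2^0.44·exp(0.046·79-0.4331) = 0.3432
  Cl⁻ term: 0.0175·25.0^0.57·exp(0.008·79+0.085·16.1) = 0.8103
  sum: 0.3432 + 0.8103 → r_corr = 1.154 μm/a
  mass loss = 1.154 μm/a × 7.14 g/cm³ = 8.236 g·m⁻²·a⁻¹
copper: f(T) = -0.080·(T−10) [T>10 °C] = -0.4880
  SO₂ term: 0.0053·1.2^0.26·exp(0.059·79-0.4880) = 0.3607
  Cl⁻ term: 0.01025·25.0^0.27·exp(0.036·79+0.049·16.1) = 0.9245
  sum: 0.3607 + 0.9245 → r_corr = 1.285 μm/a
  mass loss = 1.285 μm/a × 8.96 g/cm³ = 11.52 g·m⁻²·a⁻¹
Ordering by g·m⁻²·a⁻¹: copper (11.5) > zinc (8.24)

copper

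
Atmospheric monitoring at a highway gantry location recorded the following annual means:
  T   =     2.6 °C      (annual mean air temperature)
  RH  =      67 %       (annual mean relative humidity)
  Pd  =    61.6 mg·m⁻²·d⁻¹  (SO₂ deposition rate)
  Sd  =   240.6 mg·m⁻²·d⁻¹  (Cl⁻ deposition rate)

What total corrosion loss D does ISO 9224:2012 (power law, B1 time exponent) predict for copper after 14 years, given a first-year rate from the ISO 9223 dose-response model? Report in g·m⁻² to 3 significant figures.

copper: f(T) = +0.126·(T−10) [T≤10 °C] = -0.9324
  Pd branch = 0.0053·Pd^0.26·e^(0.059·RH+f) = 0.3172 μm/a
  Sd branch = 0.01025·Sd^0.27·e^(0.036·RH+0.049·T) = 0.5708 μm/a
  sum: 0.3172 + 0.5708 → r_corr = 0.8881 μm/a
Power-law: D(14) = r_corr · 14^0.667
  D(14) = 0.8881 × 14^0.667 = 0.8881 × 5.814 = 5.163 μm
  Mass loss = 5.163 μm × 8.96 g/cm³ = 46.26 g·m⁻²

D(14) = 46.3 g·m⁻²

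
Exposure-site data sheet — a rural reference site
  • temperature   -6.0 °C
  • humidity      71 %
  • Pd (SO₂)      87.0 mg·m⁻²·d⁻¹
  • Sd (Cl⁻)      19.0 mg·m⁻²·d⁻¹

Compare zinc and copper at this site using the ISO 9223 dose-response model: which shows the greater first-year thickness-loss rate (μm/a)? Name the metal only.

zinc: temperature factor f = +0.038·(-16.0) = -0.6080
  SO₂ term: 0.0129·87.0^0.44·exp(0.046·71-0.6080) = 1.313
  Sd branch = 0.0175·Sd^0.57·e^(0.008·RH+0.085·T) = 0.09934 μm/a
  r_corr = 1.313 + 0.09934 = 1.413 μm/a
copper: temperature factor f = +0.126·(-16.0) = -2.0160
  SO₂ term: 0.0053·87.0^0.26·exp(0.059·71-2.0160) = 0.1487
  Sd branch = 0.01025·Sd^0.27·e^(0.036·RH+0.049·T) = 0.218 μm/a
  sum: 0.1487 + 0.218 → r_corr = 0.3666 μm/a
Ordering by μm/a: zinc (1.41) > copper (0.367)

zinc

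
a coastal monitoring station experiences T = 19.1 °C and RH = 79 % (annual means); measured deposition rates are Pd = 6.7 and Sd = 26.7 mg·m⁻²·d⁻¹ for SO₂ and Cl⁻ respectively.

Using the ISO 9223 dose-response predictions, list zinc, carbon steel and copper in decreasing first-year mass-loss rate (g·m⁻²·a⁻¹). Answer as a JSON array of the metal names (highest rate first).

zinc: f(T) = -0.071·(T−10) [T>10 °C] = -0.6461
  SO₂ term: 0.0129·6.7^0.44·exp(0.046·79-0.6461) = 0.5911
  Sd branch = 0.0175·Sd^0.57·e^(0.008·RH+0.085·T) = 1.086 μm/a
  sum: 0.5911 + 1.086 → r_corr = 1.677 μm/a
  mass loss = 1.677 μm/a × 7.14 g/cm³ = 11.97 g·m⁻²·a⁻¹
carbon steel: f(T) = -0.054·(T−10) [T>10 °C] = -0.4914
  SO₂ term: 1.77·6.7^0.52·exp(0.02·79-0.4914) = 14.14
  Sd branch = 0.102·Sd^0.62·e^(0.033·RH+0.04·T) = 22.75 μm/a
  r_corr = 14.14 + 22.75 = 36.89 μm/a
  mass loss = 36.89 μm/a × 7.85 g/cm³ = 289.6 g·m⁻²·a⁻¹
copper: f(T) = -0.080·(T−10) [T>10 °C] = -0.7280
  Pd branch = 0.0053·Pd^0.26·e^(0.059·RH+f) = 0.4437 μm/a
  Cl⁻ term: 0.01025·26.7^0.27·exp(0.036·79+0.049·19.1) = 1.09
  r_corr = 0.4437 + 1.09 = 1.534 μm/a
  mass loss = 1.534 μm/a × 8.96 g/cm³ = 13.74 g·m⁻²·a⁻¹
Ordering by g·m⁻²·a⁻¹: carbon steel (290) > copper (13.7) > zinc (12)

["carbon steel", "copper", "zinc"]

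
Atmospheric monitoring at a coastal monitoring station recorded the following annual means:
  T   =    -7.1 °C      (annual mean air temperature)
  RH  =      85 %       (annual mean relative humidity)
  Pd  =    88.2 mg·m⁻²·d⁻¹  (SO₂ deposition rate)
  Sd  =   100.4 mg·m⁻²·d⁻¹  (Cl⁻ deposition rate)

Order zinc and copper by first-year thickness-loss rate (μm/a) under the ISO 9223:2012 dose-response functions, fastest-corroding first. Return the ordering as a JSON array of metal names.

zinc: T≤10 °C ⇒ hinge +0.038·(-7.1−10) = -0.6498
  Pd branch = 0.0129·Pd^0.44·e^(0.046·RH+f) = 2.413 μm/a
  Cl⁻ term: 0.0175·100.4^0.57·exp(0.008·85+0.085·-7.1) = 0.2614
  sum: 2.413 + 0.2614 → r_corr = 2.674 μm/a
copper: f(T) = +0.126·(T−10) [T≤10 °C] = -2.1546
  SO₂ term: 0.0053·88.2^0.26·exp(0.059·85-2.1546) = 0.2967
  Cl⁻ term: 0.01025·100.4^0.27·exp(0.036·85+0.049·-7.1) = 0.5358
  sum: 0.2967 + 0.5358 → r_corr = 0.8326 μm/a
Ordering by μm/a: zinc (2.67) > copper (0.833)

["zinc", "copper"]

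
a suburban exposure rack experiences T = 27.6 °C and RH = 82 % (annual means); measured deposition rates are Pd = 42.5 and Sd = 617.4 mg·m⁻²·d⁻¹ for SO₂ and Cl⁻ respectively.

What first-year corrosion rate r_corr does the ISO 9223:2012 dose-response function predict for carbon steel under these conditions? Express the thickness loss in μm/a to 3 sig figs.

carbon steel: f(T) = -0.054·(T−10) [T>10 °C] = -0.9504
  SO₂ term: 1.77·42.5^0.52·exp(0.02·82-0.9504) = 24.79
  Cl⁻ term: 0.102·617.4^0.62·exp(0.033·82+0.04·27.6) = 247.4
  r_corr = 24.79 + 247.4 = 272.2 μm/a

r_corr = 272 μm/a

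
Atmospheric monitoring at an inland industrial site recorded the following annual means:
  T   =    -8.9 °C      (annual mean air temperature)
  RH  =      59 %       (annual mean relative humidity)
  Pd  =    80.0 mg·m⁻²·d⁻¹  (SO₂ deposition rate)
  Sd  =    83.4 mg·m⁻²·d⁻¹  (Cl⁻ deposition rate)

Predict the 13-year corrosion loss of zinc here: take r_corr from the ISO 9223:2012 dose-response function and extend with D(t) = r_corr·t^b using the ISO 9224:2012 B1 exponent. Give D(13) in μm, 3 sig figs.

zinc: T≤10 °C ⇒ hinge +0.038·(-8.9−10) = -0.7182
  Pd branch = 0.0129·Pd^0.44·e^(0.046·RH+f) = 0.6527 μm/a
  Sd branch = 0.0175·Sd^0.57·e^(0.008·RH+0.085·T) = 0.1639 μm/a
  sum: 0.6527 + 0.1639 → r_corr = 0.8166 μm/a
ISO 9224: D(t) = r_corr · t^b with b = 0.813 (zinc, B1)
  D(13) = 0.8166 × 13^0.813 = 0.8166 × 8.047 = 6.571 μm

D(13) = 6.57 μm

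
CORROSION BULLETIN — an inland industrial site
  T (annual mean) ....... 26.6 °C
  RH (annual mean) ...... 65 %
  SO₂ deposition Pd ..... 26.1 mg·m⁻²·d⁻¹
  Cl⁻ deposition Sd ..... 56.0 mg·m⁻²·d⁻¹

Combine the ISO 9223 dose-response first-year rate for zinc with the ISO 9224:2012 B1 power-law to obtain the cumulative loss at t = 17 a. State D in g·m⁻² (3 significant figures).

zinc: f(T) = -0.071·(T−10) [T>10 °C] = -1.1786
  sulphur-dioxide contribution → 0.3316 μm/a
  chloride contribution → 2.801 μm/a
  ⇒ r_corr(zinc) = 3.132 μm/a
Power-law: D(17) = r_corr · 17^0.813
  D(17) = 3.132 × 17^0.813 = 3.132 × 10.01 = 31.35 μm
  Mass loss = 31.35 μm × 7.14 g/cm³ = 223.8 g·m⁻²

D(17) = 224 g·m⁻²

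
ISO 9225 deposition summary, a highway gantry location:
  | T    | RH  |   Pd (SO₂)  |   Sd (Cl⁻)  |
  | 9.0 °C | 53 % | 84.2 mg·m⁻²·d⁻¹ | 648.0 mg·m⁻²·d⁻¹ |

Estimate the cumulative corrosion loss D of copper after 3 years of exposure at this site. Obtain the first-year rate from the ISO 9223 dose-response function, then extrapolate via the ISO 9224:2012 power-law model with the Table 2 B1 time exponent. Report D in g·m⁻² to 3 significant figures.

D(3) = 17.8 g·m⁻²

copper: temperature factor f = +0.126·(-1.0) = -0.1260
  sulphur-dioxide contribution → 0.3374 μm/a
  chloride contribution → 0.6166 μm/a
  total first-year rate 0.954 μm/a
ISO 9224: D(t) = r_corr · t^b with b = 0.667 (copper, B1)
  D(3) = 0.954 × 3^0.667 = 0.954 × 2.081 = 1.985 μm
  Mass loss = 1.985 μm × 8.96 g/cm³ = 17.79 g·m⁻²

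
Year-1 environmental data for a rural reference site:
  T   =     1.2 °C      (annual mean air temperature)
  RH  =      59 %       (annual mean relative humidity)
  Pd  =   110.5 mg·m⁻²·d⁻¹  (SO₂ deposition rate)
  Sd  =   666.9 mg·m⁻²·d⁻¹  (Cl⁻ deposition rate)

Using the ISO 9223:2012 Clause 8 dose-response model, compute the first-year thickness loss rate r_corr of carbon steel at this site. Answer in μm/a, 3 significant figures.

r_corr = 60.0 μm/a

carbon steel: temperature factor f = +0.150·(-8.8) = -1.3200
  Pd branch = 1.77·Pd^0.52·e^(0.02·RH+f) = 17.77 μm/a
  Sd branch = 0.102·Sd^0.62·e^(0.033·RH+0.04·T) = 42.26 μm/a
  sum: 17.77 + 42.26 → r_corr = 60.03 μm/a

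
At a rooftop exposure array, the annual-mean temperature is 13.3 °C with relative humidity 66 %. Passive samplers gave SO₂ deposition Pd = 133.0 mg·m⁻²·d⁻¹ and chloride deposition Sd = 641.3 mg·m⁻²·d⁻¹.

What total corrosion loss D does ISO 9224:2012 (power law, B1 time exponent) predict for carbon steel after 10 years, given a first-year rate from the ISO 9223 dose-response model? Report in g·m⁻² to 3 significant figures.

carbon steel: temperature factor f = -0.054·(3.3) = -0.1782
  Pd branch = 1.77·Pd^0.52·e^(0.02·RH+f) = 70.51 μm/a
  Cl⁻ term: 0.102·641.3^0.62·exp(0.033·66+0.04·13.3) = 84.32
  r_corr = 70.51 + 84.32 = 154.8 μm/a
Power-law: D(10) = r_corr · 10^0.523
  D(10) = 154.8 × 10^0.523 = 154.8 × 3.334 = 516.2 μm
  Mass loss = 516.2 μm × 7.85 g/cm³ = 4052 g·m⁻²

D(10) = 4.05e+03 g·m⁻²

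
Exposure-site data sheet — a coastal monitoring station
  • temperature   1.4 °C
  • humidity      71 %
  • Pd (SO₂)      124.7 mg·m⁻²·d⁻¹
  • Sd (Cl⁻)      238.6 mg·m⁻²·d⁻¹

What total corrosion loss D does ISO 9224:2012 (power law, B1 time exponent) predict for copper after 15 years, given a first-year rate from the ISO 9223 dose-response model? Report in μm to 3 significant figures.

D(15) = 6.30 μm

copper: f(T) = +0.126·(T−10) [T≤10 °C] = -1.0836
  sulphur-dioxide contribution → 0.4148 μm/a
  chloride contribution → 0.6202 μm/a
  total first-year rate 1.035 μm/a
Power-law: D(15) = r_corr · 15^0.667
  D(15) = 1.035 × 15^0.667 = 1.035 × 6.088 = 6.301 μm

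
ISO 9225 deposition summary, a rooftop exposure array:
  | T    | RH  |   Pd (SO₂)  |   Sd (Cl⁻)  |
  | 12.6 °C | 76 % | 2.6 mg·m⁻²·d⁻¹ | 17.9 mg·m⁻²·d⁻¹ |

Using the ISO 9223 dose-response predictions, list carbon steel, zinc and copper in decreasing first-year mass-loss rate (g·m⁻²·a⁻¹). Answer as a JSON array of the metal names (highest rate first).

["carbon steel", "copper", "zinc"]

carbon steel: temperature factor f = -0.054·(2.6) = -0.1404
  SO₂ term: 1.77·2.6^0.52·exp(0.02·76-0.1404) = 11.56
  Cl⁻ term: 0.102·17.9^0.62·exp(0.033·76+0.04·12.6) = 12.4
  sum: 11.56 + 12.4 → r_corr = 23.96 μm/a
  mass loss = 23.96 μm/a × 7.85 g/cm³ = 188.1 g·m⁻²·a⁻¹
zinc: temperature factor f = -0.071·(2.6) = -0.1846
  SO₂ term: 0.0129·2.6^0.44·exp(0.046·76-0.1846) = 0.5386
  Sd branch = 0.0175·Sd^0.57·e^(0.008·RH+0.085·T) = 0.4857 μm/a
  sum: 0.5386 + 0.4857 → r_corr = 1.024 μm/a
  mass loss = 1.024 μm/a × 7.14 g/cm³ = 7.314 g·m⁻²·a⁻¹
copper: temperature factor f = -0.080·(2.6) = -0.2080
  Pd branch = 0.0053·Pd^0.26·e^(0.059·RH+f) = 0.4889 μm/a
  Cl⁻ term: 0.01025·17.9^0.27·exp(0.036·76+0.049·12.6) = 0.6388
  sum: 0.4889 + 0.6388 → r_corr = 1.128 μm/a
  mass loss = 1.128 μm/a × 8.96 g/cm³ = 10.1 g·m⁻²·a⁻¹
Ordering by g·m⁻²·a⁻¹: carbon steel (188) > copper (10.1) > zinc (7.31)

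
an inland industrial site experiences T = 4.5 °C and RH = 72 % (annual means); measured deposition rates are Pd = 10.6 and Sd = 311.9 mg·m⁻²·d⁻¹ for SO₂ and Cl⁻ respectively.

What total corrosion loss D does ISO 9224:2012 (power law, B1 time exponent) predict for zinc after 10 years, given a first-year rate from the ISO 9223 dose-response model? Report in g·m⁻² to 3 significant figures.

D(10) = 93.6 g·m⁻²

zinc: f(T) = +0.038·(T−10) [T≤10 °C] = -0.2090
  Pd branch = 0.0129·Pd^0.44·e^(0.046·RH+f) = 0.8116 μm/a
  Cl⁻ term: 0.0175·311.9^0.57·exp(0.008·72+0.085·4.5) = 1.205
  r_corr = 0.8116 + 1.205 = 2.016 μm/a
Long-term exponent b (ISO 9224 Table 2, B1) = 0.813
  D(10) = 2.016 × 10^0.813 = 2.016 × 6.501 = 13.11 μm
  Mass loss = 13.11 μm × 7.14 g/cm³ = 93.6 g·m⁻²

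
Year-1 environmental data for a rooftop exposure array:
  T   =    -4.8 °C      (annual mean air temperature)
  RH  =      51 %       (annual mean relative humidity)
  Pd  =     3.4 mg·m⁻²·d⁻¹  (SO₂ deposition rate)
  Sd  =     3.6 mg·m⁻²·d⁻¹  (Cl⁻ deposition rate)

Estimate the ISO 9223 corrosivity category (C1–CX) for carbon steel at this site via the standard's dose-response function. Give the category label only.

C2

carbon steel: temperature factor f = +0.150·(-14.8) = -2.2200
  SO₂ term: 1.77·3.4^0.52·exp(0.02·51-2.2200) = 1.007
  Sd branch = 0.102·Sd^0.62·e^(0.033·RH+0.04·T) = 1.002 μm/a
  sum: 1.007 + 1.002 → r_corr = 2.01 μm/a
2.01 μm/a falls in (1.3, 25] for carbon steel → category C2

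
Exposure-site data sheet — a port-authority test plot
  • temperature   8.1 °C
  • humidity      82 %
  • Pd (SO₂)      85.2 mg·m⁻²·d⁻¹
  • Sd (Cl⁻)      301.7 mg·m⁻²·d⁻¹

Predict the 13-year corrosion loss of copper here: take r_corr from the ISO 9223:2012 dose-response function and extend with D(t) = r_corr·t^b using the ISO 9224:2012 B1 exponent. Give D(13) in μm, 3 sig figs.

D(13) = 16.8 μm

copper: temperature factor f = +0.126·(-1.9) = -0.2394
  Pd branch = 0.0053·Pd^0.26·e^(0.059·RH+f) = 1.672 μm/a
  Cl⁻ term: 0.01025·301.7^0.27·exp(0.036·82+0.049·8.1) = 1.363
  sum: 1.672 + 1.363 → r_corr = 3.036 μm/a
Long-term exponent b (ISO 9224 Table 2, B1) = 0.667
  D(13) = 3.036 × 13^0.667 = 3.036 × 5.534 = 16.8 μm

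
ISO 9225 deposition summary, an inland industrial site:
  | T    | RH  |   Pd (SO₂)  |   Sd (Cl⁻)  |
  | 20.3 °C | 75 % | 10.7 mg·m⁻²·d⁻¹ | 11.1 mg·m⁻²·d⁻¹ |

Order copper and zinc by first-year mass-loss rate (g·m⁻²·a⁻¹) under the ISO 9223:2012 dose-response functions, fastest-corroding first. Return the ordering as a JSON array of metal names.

["copper", "zinc"]

copper: T>10 °C ⇒ hinge -0.080·(20.3−10) = -0.8240
  SO₂ term: 0.0053·10.7^0.26·exp(0.059·75-0.8240) = 0.3596
  Cl⁻ term: 0.01025·11.1^0.27·exp(0.036·75+0.049·20.3) = 0.7899
  r_corr = 0.3596 + 0.7899 = 1.149 μm/a
  mass loss = 1.149 μm/a × 8.96 g/cm³ = 10.3 g·m⁻²·a⁻¹
zinc: f(T) = -0.071·(T−10) [T>10 °C] = -0.7313
  Pd branch = 0.0129·Pd^0.44·e^(0.046·RH+f) = 0.5549 μm/a
  Sd branch = 0.0175·Sd^0.57·e^(0.008·RH+0.085·T) = 0.706 μm/a
  r_corr = 0.5549 + 0.706 = 1.261 μm/a
  mass loss = 1.261 μm/a × 7.14 g/cm³ = 9.003 g·m⁻²·a⁻¹
Ordering by g·m⁻²·a⁻¹: copper (10.3) > zinc (9)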